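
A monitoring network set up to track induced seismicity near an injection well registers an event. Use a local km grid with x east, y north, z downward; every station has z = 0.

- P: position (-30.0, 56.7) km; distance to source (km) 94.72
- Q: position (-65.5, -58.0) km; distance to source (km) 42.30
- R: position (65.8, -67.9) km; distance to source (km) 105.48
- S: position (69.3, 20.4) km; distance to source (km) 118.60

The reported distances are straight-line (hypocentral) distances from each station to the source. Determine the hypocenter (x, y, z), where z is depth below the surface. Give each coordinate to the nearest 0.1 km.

(-33.4, -36.4, 17.1)

Each station gives a sphere (x−x_i)² + (y−y_i)² + z² = d_i² (stations at z=0).
Subtracting the P sphere from Q and R: z² cancels, leaving linear equations in x and y:
-71.0 x − 229.4 y = 10721.95
191.6 x − 249.2 y = 2671.01
Solving: x ≈ -33.403, y ≈ -36.401 km (keep extra digits for the depth step; rounded: -33.4, -36.4).
Then from the P sphere: z² = 94.72² − (x + 30.0)² − (y − 56.7)² with x = -33.403, y = -36.401, so z ≈ 17.103 ≈ 17.1 km.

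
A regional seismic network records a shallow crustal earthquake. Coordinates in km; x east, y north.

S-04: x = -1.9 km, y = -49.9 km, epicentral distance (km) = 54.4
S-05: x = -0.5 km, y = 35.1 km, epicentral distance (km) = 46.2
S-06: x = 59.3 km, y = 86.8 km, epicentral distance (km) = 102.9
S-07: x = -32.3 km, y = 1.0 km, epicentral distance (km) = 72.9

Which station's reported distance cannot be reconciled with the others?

S-05

Solve using three stations at a time. Using S-04, S-06, S-07 (subtract circle equations pairwise → linear system) gives (x, y) ≈ (39.0, -14.1).
Distances from that point to each station vs reported:
  S-04: calculated 54.4 vs reported 54.4 → residual 0.0 km
  S-05: calculated 63.1 vs reported 46.2 → residual 16.9 km
  S-06: calculated 102.9 vs reported 102.9 → residual 0.0 km
  S-07: calculated 72.9 vs reported 72.9 → residual 0.0 km
S-04, S-06, S-07 are mutually consistent (residuals ≈ 0); S-05 is off by 16.9 km.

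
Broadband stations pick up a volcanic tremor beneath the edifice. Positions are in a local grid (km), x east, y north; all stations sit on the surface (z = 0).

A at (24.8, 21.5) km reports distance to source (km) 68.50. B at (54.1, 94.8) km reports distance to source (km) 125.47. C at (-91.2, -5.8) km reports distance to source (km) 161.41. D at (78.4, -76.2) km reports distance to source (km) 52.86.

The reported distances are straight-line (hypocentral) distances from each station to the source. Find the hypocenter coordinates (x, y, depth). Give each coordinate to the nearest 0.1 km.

x ≈ 67.4 km, y ≈ -28.4 km, depth ≈ 19.7 km

Each station gives a sphere (x−x_i)² + (y−y_i)² + z² = d_i² (stations at z=0).
Subtracting the A sphere from B and C: z² cancels, leaving linear equations in x and y:
58.6 x + 146.6 y = -213.91
-232.0 x − 54.6 y = -14087.15
Solving: x ≈ 67.405, y ≈ -28.403 km (keep extra digits for the depth step; rounded: 67.4, -28.4).
Then from the A sphere: z² = 68.50² − (x − 24.8)² − (y − 21.5)² with x = 67.405, y = -28.403, so z ≈ 19.666 ≈ 19.7 km.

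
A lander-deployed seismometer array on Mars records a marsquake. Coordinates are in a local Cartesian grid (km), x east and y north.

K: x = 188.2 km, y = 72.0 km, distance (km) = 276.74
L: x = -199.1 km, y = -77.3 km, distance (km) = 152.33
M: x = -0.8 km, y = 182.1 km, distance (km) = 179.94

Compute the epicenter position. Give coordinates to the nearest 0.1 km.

-84.1 km east, 22.6 km north

Circle about each station: (x − 188.2)² + (y − 72.0)² = 276.74²; (x + 199.1)² + (y + 77.3)² = 152.33²; (x + 0.8)² + (y − 182.1)² = 179.94².
Subtracting the K equation from the L and M equations removes the quadratic terms:
-774.6 x − 298.6 y = 58393.46
-378.0 x + 220.2 y = 36764.43
Solving the 2×2 system: x ≈ -84.1, y ≈ 22.6 km.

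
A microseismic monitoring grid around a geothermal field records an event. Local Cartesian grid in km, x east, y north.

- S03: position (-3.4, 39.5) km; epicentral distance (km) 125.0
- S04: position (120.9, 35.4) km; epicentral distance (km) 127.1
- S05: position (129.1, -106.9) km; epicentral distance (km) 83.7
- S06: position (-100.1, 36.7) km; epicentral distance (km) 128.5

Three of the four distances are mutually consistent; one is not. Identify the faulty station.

S06

Solve using three stations at a time. Using S03, S04, S05 (subtract circle equations pairwise → linear system) gives (x, y) ≈ (53.0, -72.0).
Distances from that point to each station vs reported:
  S03: calculated 125.0 vs reported 125.0 → residual 0.0 km
  S04: calculated 127.1 vs reported 127.1 → residual 0.0 km
  S05: calculated 83.7 vs reported 83.7 → residual 0.0 km
  S06: calculated 187.8 vs reported 128.5 → residual 59.3 km
S03, S04, S05 are mutually consistent (residuals ≈ 0); S06 is off by 59.3 km.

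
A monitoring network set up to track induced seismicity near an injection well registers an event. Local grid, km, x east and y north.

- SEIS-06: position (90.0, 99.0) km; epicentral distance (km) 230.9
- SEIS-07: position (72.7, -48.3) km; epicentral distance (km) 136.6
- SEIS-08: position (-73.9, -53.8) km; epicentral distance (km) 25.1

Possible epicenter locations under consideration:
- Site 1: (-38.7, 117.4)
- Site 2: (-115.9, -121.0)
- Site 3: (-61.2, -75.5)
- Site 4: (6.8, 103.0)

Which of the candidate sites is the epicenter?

Site 3

For each candidate, compare |candidate − station| to the reported distance:
Site 1: residuals SEIS-06 100.9, SEIS-07 63.1, SEIS-08 149.7 → max 149.7 km
Site 2: residuals SEIS-06 70.4, SEIS-07 65.5, SEIS-08 54.1 → max 70.4 km
Site 3: residuals SEIS-06 0.0, SEIS-07 0.0, SEIS-08 0.0 → max 0.0 km
Site 4: residuals SEIS-06 147.6, SEIS-07 28.4, SEIS-08 151.2 → max 151.2 km
Only Site 3 has all residuals ≈ 0.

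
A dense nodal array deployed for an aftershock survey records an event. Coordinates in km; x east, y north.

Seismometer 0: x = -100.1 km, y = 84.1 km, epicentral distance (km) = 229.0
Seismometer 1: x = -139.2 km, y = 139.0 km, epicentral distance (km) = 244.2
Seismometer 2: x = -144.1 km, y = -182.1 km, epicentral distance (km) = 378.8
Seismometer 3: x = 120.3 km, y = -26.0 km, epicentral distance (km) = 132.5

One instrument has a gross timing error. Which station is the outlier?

Seismometer 0

Solve using three stations at a time. Using Seismometer 1, Seismometer 2, Seismometer 3 (subtract circle equations pairwise → linear system) gives (x, y) ≈ (102.7, 105.3).
Distances from that point to each station vs reported:
  Seismometer 0: calculated 203.9 vs reported 229.0 → residual 25.1 km
  Seismometer 1: calculated 244.2 vs reported 244.2 → residual 0.0 km
  Seismometer 2: calculated 378.8 vs reported 378.8 → residual 0.0 km
  Seismometer 3: calculated 132.5 vs reported 132.5 → residual 0.0 km
Seismometer 1, Seismometer 2, Seismometer 3 are mutually consistent (residuals ≈ 0); Seismometer 0 is off by 25.1 km.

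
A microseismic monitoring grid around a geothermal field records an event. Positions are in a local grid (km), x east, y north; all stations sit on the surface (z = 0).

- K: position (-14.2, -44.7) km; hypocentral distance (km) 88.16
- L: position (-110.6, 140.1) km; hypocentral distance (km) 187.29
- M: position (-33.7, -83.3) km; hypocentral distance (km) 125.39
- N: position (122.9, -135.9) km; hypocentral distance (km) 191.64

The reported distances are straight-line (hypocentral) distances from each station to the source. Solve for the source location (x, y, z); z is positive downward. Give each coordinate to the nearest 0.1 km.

Each station gives a sphere (x−x_i)² + (y−y_i)² + z² = d_i² (stations at z=0).
Subtracting the K sphere from L and M: z² cancels, leaving linear equations in x and y:
-192.8 x + 369.6 y = 2355.28
-39.0 x − 77.2 y = -2075.62
Solving: x ≈ 19.978, y ≈ 16.794 km (keep extra digits for the depth step; rounded: 20.0, 16.8).
Then from the K sphere: z² = 88.16² − (x + 14.2)² − (y + 44.7)² with x = 19.978, y = 16.794, so z ≈ 53.128 ≈ 53.1 km.

x ≈ 20.0 km, y ≈ 16.8 km, depth ≈ 53.1 km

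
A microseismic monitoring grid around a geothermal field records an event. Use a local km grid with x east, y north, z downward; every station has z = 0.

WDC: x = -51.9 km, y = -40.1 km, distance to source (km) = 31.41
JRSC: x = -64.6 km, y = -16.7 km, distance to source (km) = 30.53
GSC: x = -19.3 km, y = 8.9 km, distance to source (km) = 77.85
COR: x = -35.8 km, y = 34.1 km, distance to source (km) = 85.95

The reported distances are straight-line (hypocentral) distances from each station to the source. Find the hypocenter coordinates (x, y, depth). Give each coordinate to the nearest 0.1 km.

Each station gives a sphere (x−x_i)² + (y−y_i)² + z² = d_i² (stations at z=0).
Subtracting the WDC sphere from JRSC and GSC: z² cancels, leaving linear equations in x and y:
-25.4 x + 46.8 y = 204.94
65.2 x + 98.0 y = -8923.95
Solving: x ≈ -79.004, y ≈ -38.499 km (keep extra digits for the depth step; rounded: -79.0, -38.5).
Then from the WDC sphere: z² = 31.41² − (x + 51.9)² − (y + 40.1)² with x = -79.004, y = -38.499, so z ≈ 15.792 ≈ 15.8 km.

(-79.0, -38.5, 15.8)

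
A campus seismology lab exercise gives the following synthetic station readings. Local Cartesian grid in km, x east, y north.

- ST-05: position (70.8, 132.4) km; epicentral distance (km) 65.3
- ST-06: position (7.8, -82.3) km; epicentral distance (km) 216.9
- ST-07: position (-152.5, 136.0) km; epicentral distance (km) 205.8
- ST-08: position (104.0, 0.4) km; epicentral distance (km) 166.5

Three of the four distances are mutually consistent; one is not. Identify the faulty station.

Solve using three stations at a time. Using ST-05, ST-06, ST-08 (subtract circle equations pairwise → linear system) gives (x, y) ≈ (5.4, 134.6).
Distances from that point to each station vs reported:
  ST-05: calculated 65.4 vs reported 65.3 → residual 0.1 km
  ST-06: calculated 216.9 vs reported 216.9 → residual 0.0 km
  ST-07: calculated 157.9 vs reported 205.8 → residual 47.9 km
  ST-08: calculated 166.6 vs reported 166.5 → residual 0.1 km
ST-05, ST-06, ST-08 are mutually consistent (residuals ≈ 0); ST-07 is off by 47.9 km.

ST-07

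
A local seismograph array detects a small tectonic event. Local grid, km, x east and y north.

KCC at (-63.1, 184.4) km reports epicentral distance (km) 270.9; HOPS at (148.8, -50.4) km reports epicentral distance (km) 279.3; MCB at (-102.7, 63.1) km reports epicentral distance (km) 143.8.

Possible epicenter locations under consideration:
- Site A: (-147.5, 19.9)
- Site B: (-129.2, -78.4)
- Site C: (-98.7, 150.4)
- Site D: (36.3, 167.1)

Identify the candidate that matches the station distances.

Site B

For each candidate, compare |candidate − station| to the reported distance:
Site A: residuals KCC 86.0, HOPS 25.2, MCB 81.6 → max 86.0 km
Site B: residuals KCC 0.1, HOPS 0.1, MCB 0.2 → max 0.2 km
Site C: residuals KCC 221.7, HOPS 39.4, MCB 56.4 → max 221.7 km
Site D: residuals KCC 170.0, HOPS 34.4, MCB 29.8 → max 170.0 km
Only Site B has all residuals ≈ 0.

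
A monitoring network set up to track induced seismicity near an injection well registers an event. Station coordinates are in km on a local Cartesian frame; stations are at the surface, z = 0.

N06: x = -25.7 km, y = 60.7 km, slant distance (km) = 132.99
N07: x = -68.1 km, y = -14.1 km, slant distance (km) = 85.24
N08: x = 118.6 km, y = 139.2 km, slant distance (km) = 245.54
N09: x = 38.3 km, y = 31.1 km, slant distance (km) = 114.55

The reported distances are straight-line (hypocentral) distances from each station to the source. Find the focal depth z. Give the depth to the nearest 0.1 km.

z ≈ 33.4 km

Each station gives a sphere (x−x_i)² + (y−y_i)² + z² = d_i² (stations at z=0).
Subtracting the N06 sphere from N07 and N08: z² cancels, leaving linear equations in x and y:
-84.8 x − 149.6 y = 10911.92
288.6 x + 157.0 y = -13505.93
Solving: x ≈ -10.292, y ≈ -67.107 km (keep extra digits for the depth step; rounded: -10.3, -67.1).
Then from the N06 sphere: z² = 132.99² − (x + 25.7)² − (y − 60.7)² with x = -10.292, y = -67.107, so z ≈ 33.381 ≈ 33.4 km.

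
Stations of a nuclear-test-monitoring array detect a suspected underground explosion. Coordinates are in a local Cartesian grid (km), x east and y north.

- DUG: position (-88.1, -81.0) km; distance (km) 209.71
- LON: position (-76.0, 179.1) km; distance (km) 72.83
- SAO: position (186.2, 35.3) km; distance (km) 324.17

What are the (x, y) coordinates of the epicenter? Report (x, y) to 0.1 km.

Circle about each station: (x + 88.1)² + (y + 81.0)² = 209.71²; (x + 76.0)² + (y − 179.1)² = 72.83²; (x − 186.2)² + (y − 35.3)² = 324.17².
Subtracting the DUG equation from the LON and SAO equations removes the quadratic terms:
24.2 x + 520.2 y = 62204.28
548.6 x + 232.6 y = -39513.98
Solving the 2×2 system: x ≈ -125.2, y ≈ 125.4 km.

x ≈ -125.2 km, y ≈ 125.4 km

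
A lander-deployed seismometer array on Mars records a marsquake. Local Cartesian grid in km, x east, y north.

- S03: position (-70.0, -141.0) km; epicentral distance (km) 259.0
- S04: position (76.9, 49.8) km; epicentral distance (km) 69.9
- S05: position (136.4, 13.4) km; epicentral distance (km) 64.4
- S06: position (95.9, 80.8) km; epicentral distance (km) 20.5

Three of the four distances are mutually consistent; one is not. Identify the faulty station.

S04

Solve using three stations at a time. Using S03, S05, S06 (subtract circle equations pairwise → linear system) gives (x, y) ≈ (92.6, 60.6).
Distances from that point to each station vs reported:
  S03: calculated 259.0 vs reported 259.0 → residual 0.0 km
  S04: calculated 19.1 vs reported 69.9 → residual 50.8 km
  S05: calculated 64.4 vs reported 64.4 → residual 0.0 km
  S06: calculated 20.5 vs reported 20.5 → residual 0.0 km
S03, S05, S06 are mutually consistent (residuals ≈ 0); S04 is off by 50.8 km.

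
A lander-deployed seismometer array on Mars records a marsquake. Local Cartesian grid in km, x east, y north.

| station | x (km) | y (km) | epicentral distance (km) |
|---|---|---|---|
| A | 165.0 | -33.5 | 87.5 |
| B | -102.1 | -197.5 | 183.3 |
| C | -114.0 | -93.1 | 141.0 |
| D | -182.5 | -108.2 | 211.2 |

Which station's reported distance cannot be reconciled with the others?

A

Solve using three stations at a time. Using B, C, D (subtract circle equations pairwise → linear system) gives (x, y) ≈ (24.3, -64.5).
Distances from that point to each station vs reported:
  A: calculated 144.1 vs reported 87.5 → residual 56.6 km
  B: calculated 183.4 vs reported 183.3 → residual 0.1 km
  C: calculated 141.2 vs reported 141.0 → residual 0.2 km
  D: calculated 211.3 vs reported 211.2 → residual 0.1 km
B, C, D are mutually consistent (residuals ≈ 0); A is off by 56.6 km.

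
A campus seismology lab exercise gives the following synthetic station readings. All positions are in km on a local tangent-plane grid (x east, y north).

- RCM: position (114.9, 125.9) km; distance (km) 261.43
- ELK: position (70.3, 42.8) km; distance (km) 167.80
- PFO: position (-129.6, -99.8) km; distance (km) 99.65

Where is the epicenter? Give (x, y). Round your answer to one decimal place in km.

(-30.3, -91.5)

Circle about each station: (x − 114.9)² + (y − 125.9)² = 261.43²; (x − 70.3)² + (y − 42.8)² = 167.80²; (x + 129.6)² + (y + 99.8)² = 99.65².
Subtracting the RCM equation from the ELK and PFO equations removes the quadratic terms:
-89.2 x − 166.2 y = 17909.91
-489.0 x − 451.4 y = 56118.90
Solving the 2×2 system: x ≈ -30.3, y ≈ -91.5 km.
Check against RCM (with the unrounded x, y): √((x − 114.9)²+(y − 125.9)²) = 261.43 ≈ 261.43 km. ✓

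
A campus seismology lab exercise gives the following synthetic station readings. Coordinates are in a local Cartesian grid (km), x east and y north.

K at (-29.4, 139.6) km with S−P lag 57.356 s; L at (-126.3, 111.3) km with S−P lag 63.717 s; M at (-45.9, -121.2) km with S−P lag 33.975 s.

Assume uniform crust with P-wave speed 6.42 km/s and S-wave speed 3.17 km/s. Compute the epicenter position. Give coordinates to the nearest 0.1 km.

Distance from S−P lag: d = Δt · v_P v_S / (v_P − v_S) = Δt · (6.42·3.17)/(6.42−3.17) ≈ 6.2620·Δt.
So d_K = 359.16, d_L = 398.99, d_M = 212.75 km.
Circle about each station: (x + 29.4)² + (y − 139.6)² = 359.16²; (x + 126.3)² + (y − 111.3)² = 398.99²; (x + 45.9)² + (y + 121.2)² = 212.75².
Subtracting pairs of circle equations eliminates x²+y² and gives linear equations (the radical axes):
-193.8 x − 56.6 y = -22210.25
-33.0 x − 521.6 y = 80177.07
Solving the 2×2 system: x ≈ 162.5, y ≈ -164.0 km.

(162.5, -164.0)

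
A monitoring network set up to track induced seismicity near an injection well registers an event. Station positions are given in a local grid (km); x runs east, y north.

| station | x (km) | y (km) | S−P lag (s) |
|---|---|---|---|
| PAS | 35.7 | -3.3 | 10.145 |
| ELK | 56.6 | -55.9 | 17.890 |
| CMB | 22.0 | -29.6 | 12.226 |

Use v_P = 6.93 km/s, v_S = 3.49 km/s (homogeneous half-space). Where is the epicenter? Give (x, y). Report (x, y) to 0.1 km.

Distance from S−P lag: d = Δt · v_P v_S / (v_P − v_S) = Δt · (6.93·3.49)/(6.93−3.49) ≈ 7.0307·Δt.
So d_PAS = 71.33, d_ELK = 125.78, d_CMB = 85.96 km.
Circle about each station: (x − 35.7)² + (y + 3.3)² = 71.33²; (x − 56.6)² + (y + 55.9)² = 125.78²; (x − 22.0)² + (y + 29.6)² = 85.96².
Subtracting the PAS equation from the ELK and CMB equations removes the quadratic terms:
41.8 x − 105.2 y = -5689.65
-27.4 x − 52.6 y = -2226.37
Solving the 2×2 system: x ≈ -12.8, y ≈ 49.0 km.

(-12.8, 49.0)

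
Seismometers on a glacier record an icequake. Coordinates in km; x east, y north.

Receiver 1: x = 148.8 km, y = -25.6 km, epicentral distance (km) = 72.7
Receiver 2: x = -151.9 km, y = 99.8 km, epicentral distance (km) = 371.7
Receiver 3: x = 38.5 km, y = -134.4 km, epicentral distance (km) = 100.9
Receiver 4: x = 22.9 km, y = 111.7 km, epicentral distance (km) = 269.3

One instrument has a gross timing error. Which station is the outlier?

Receiver 1

Solve using three stations at a time. Using Receiver 2, Receiver 3, Receiver 4 (subtract circle equations pairwise → linear system) gives (x, y) ≈ (139.4, -131.1).
Distances from that point to each station vs reported:
  Receiver 1: calculated 105.9 vs reported 72.7 → residual 33.2 km
  Receiver 2: calculated 371.7 vs reported 371.7 → residual 0.0 km
  Receiver 3: calculated 100.9 vs reported 100.9 → residual 0.0 km
  Receiver 4: calculated 269.3 vs reported 269.3 → residual 0.0 km
Receiver 2, Receiver 3, Receiver 4 are mutually consistent (residuals ≈ 0); Receiver 1 is off by 33.2 km.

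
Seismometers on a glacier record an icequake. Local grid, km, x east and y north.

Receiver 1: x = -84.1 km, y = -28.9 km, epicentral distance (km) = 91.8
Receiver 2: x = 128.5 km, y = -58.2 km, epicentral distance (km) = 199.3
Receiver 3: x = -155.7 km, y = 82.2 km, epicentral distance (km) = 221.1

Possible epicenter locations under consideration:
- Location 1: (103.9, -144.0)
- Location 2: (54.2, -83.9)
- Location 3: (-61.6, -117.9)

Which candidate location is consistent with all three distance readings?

For each candidate, compare |candidate − station| to the reported distance:
Location 1: residuals Receiver 1 128.6, Receiver 2 110.0, Receiver 3 123.2 → max 128.6 km
Location 2: residuals Receiver 1 57.0, Receiver 2 120.7, Receiver 3 46.6 → max 120.7 km
Location 3: residuals Receiver 1 0.0, Receiver 2 0.0, Receiver 3 0.0 → max 0.0 km
Only Location 3 has all residuals ≈ 0.

Location 3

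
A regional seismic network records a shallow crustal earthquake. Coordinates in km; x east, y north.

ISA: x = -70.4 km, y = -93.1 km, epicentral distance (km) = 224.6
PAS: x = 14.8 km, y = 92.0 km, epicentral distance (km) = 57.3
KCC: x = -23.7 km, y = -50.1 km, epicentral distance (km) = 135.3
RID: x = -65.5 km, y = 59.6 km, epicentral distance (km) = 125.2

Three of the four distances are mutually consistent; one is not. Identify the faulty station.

Solve using three stations at a time. Using PAS, KCC, RID (subtract circle equations pairwise → linear system) gives (x, y) ≈ (59.6, 56.5).
Distances from that point to each station vs reported:
  ISA: calculated 198.2 vs reported 224.6 → residual 26.4 km
  PAS: calculated 57.2 vs reported 57.3 → residual 0.1 km
  KCC: calculated 135.3 vs reported 135.3 → residual 0.0 km
  RID: calculated 125.2 vs reported 125.2 → residual 0.0 km
PAS, KCC, RID are mutually consistent (residuals ≈ 0); ISA is off by 26.4 km.

ISA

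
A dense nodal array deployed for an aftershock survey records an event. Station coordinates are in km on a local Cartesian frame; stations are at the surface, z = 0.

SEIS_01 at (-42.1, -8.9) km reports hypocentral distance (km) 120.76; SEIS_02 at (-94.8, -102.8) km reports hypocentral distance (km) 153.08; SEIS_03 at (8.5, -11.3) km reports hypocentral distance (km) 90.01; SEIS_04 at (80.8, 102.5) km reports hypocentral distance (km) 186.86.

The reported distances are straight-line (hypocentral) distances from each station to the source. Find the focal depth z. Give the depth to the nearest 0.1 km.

z ≈ 56.0 km

Each station gives a sphere (x−x_i)² + (y−y_i)² + z² = d_i² (stations at z=0).
Subtracting the SEIS_01 sphere from SEIS_02 and SEIS_03: z² cancels, leaving linear equations in x and y:
-105.4 x − 187.8 y = 8852.75
101.2 x − 4.8 y = 4829.50
Solving: x ≈ 44.307, y ≈ -72.006 km (keep extra digits for the depth step; rounded: 44.3, -72.0).
Then from the SEIS_01 sphere: z² = 120.76² − (x + 42.1)² − (y + 8.9)² with x = 44.307, y = -72.006, so z ≈ 55.986 ≈ 56.0 km.
Check against SEIS_04 (with the unrounded solution): distance 186.86 ≈ 186.86 km. ✓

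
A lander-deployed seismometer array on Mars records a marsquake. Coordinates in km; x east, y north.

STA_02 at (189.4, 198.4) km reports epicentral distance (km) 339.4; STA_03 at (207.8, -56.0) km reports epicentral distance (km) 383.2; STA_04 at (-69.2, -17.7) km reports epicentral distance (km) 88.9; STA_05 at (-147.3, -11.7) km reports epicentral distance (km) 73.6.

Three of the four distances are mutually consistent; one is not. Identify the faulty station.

STA_03

Solve using three stations at a time. Using STA_02, STA_04, STA_05 (subtract circle equations pairwise → linear system) gives (x, y) ≈ (-118.7, 56.1).
Distances from that point to each station vs reported:
  STA_02: calculated 339.4 vs reported 339.4 → residual 0.0 km
  STA_03: calculated 345.2 vs reported 383.2 → residual 38.0 km
  STA_04: calculated 88.9 vs reported 88.9 → residual 0.0 km
  STA_05: calculated 73.6 vs reported 73.6 → residual 0.0 km
STA_02, STA_04, STA_05 are mutually consistent (residuals ≈ 0); STA_03 is off by 38.0 km.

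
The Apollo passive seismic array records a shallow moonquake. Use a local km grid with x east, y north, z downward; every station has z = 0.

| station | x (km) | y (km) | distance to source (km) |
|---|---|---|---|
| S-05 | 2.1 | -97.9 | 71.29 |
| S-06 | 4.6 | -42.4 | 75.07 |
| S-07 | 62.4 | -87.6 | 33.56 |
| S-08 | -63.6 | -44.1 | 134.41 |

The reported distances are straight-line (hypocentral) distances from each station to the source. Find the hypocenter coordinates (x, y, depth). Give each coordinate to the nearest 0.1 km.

x ≈ 62.5 km, y ≈ -77.8 km, depth ≈ 32.1 km

Each station gives a sphere (x−x_i)² + (y−y_i)² + z² = d_i² (stations at z=0).
Subtracting the S-05 sphere from S-06 and S-07: z² cancels, leaving linear equations in x and y:
5.0 x + 111.0 y = -8323.14
120.6 x + 20.6 y = 5934.69
Solving: x ≈ 62.499, y ≈ -77.799 km (keep extra digits for the depth step; rounded: 62.5, -77.8).
Then from the S-05 sphere: z² = 71.29² − (x − 2.1)² − (y + 97.9)² with x = 62.499, y = -77.799, so z ≈ 32.096 ≈ 32.1 km.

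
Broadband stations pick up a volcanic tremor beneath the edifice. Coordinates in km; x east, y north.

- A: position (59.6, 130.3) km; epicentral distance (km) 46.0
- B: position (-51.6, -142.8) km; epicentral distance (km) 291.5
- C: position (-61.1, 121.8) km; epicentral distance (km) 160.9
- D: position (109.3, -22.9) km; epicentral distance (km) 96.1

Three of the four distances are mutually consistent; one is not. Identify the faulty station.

Solve using three stations at a time. Using A, B, C (subtract circle equations pairwise → linear system) gives (x, y) ≈ (99.1, 106.7).
Distances from that point to each station vs reported:
  A: calculated 46.0 vs reported 46.0 → residual 0.0 km
  B: calculated 291.5 vs reported 291.5 → residual 0.0 km
  C: calculated 160.9 vs reported 160.9 → residual 0.0 km
  D: calculated 130.0 vs reported 96.1 → residual 33.9 km
A, B, C are mutually consistent (residuals ≈ 0); D is off by 33.9 km.

D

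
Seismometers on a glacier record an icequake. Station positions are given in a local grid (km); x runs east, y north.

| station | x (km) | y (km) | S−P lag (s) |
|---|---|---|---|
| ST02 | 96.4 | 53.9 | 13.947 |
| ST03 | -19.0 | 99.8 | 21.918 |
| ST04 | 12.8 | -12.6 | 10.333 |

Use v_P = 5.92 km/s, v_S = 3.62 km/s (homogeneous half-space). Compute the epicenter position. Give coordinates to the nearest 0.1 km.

Distance from S−P lag: d = Δt · v_P v_S / (v_P − v_S) = Δt · (5.92·3.62)/(5.92−3.62) ≈ 9.3176·Δt.
So d_ST02 = 129.95, d_ST03 = 204.22, d_ST04 = 96.28 km.
Circle about each station: (x − 96.4)² + (y − 53.9)² = 129.95²; (x + 19.0)² + (y − 99.8)² = 204.22²; (x − 12.8)² + (y + 12.6)² = 96.28².
Subtracting the ST02 equation from the ST03 and ST04 equations removes the quadratic terms:
-230.8 x + 91.8 y = -26695.94
-167.2 x − 133.0 y = -4258.41
Solving the 2×2 system: x ≈ 85.6, y ≈ -75.6 km.

x ≈ 85.6 km, y ≈ -75.6 km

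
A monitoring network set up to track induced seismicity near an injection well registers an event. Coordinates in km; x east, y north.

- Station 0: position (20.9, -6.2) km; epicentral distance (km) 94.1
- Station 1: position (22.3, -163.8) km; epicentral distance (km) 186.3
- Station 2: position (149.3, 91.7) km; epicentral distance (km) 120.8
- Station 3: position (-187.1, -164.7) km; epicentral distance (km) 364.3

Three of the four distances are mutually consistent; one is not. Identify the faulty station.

Station 0

Solve using three stations at a time. Using Station 1, Station 2, Station 3 (subtract circle equations pairwise → linear system) gives (x, y) ≈ (151.0, -29.1).
Distances from that point to each station vs reported:
  Station 0: calculated 132.1 vs reported 94.1 → residual 38.0 km
  Station 1: calculated 186.3 vs reported 186.3 → residual 0.0 km
  Station 2: calculated 120.8 vs reported 120.8 → residual 0.0 km
  Station 3: calculated 364.3 vs reported 364.3 → residual 0.0 km
Station 1, Station 2, Station 3 are mutually consistent (residuals ≈ 0); Station 0 is off by 38.0 km.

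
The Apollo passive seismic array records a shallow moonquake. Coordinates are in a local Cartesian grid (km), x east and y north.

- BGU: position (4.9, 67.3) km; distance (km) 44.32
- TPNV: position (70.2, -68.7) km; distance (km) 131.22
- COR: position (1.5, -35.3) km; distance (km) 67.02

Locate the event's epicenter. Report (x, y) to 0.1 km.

x ≈ -17.4 km, y ≈ 29.0 km

Circle about each station: (x − 4.9)² + (y − 67.3)² = 44.32²; (x − 70.2)² + (y + 68.7)² = 131.22²; (x − 1.5)² + (y + 35.3)² = 67.02².
Subtracting pairs of circle equations eliminates x²+y² and gives linear equations (the radical axes):
130.6 x − 272.0 y = -10160.00
-6.8 x − 205.2 y = -5832.38
Solving the 2×2 system: x ≈ -17.4, y ≈ 29.0 km.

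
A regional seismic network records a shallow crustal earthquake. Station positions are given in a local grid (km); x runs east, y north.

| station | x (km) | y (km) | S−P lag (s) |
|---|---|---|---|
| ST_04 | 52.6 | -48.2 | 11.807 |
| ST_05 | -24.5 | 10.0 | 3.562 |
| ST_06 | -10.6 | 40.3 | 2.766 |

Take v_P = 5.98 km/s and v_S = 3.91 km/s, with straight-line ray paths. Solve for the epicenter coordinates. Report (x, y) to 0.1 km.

-41.2 km east, 46.6 km north

Distance from S−P lag: d = Δt · v_P v_S / (v_P − v_S) = Δt · (5.98·3.91)/(5.98−3.91) ≈ 11.2956·Δt.
So d_ST_04 = 133.37, d_ST_05 = 40.23, d_ST_06 = 31.24 km.
Circle about each station: (x − 52.6)² + (y + 48.2)² = 133.37²; (x + 24.5)² + (y − 10.0)² = 40.23²; (x + 10.6)² + (y − 40.3)² = 31.24².
Subtracting the ST_04 equation from the ST_05 and ST_06 equations removes the quadratic terms:
-154.2 x + 116.4 y = 11779.35
-126.4 x + 177.0 y = 13458.07
Solving the 2×2 system: x ≈ -41.2, y ≈ 46.6 km.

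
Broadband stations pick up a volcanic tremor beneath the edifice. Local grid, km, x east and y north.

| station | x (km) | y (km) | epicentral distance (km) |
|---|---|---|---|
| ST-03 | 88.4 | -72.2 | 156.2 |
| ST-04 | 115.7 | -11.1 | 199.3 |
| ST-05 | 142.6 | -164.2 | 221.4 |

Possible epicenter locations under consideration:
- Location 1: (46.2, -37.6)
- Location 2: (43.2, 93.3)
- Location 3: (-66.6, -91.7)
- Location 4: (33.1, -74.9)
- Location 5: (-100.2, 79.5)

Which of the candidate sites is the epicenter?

For each candidate, compare |candidate − station| to the reported distance:
Location 1: residuals ST-03 101.6, ST-04 124.9, ST-05 62.3 → max 124.9 km
Location 2: residuals ST-03 15.4, ST-04 72.2, ST-05 54.6 → max 72.2 km
Location 3: residuals ST-03 0.0, ST-04 0.0, ST-05 0.0 → max 0.0 km
Location 4: residuals ST-03 100.8, ST-04 94.9, ST-05 80.1 → max 100.8 km
Location 5: residuals ST-03 85.8, ST-04 34.8, ST-05 122.6 → max 122.6 km
Only Location 3 has all residuals ≈ 0.

Location 3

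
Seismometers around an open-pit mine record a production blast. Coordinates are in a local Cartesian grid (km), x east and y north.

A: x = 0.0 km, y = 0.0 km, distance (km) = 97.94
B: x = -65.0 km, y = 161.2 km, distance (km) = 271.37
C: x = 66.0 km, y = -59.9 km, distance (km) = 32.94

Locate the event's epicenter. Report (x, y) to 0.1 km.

46.3 km east, -86.3 km north

Circle about each station: x² + y² = 97.94²; (x + 65.0)² + (y − 161.2)² = 271.37²; (x − 66.0)² + (y + 59.9)² = 32.94².
Subtracting the A equation from the B and C equations removes the quadratic terms:
-130.0 x + 322.4 y = -33838.99
132.0 x − 119.8 y = 16451.21
Solving the 2×2 system: x ≈ 46.3, y ≈ -86.3 km.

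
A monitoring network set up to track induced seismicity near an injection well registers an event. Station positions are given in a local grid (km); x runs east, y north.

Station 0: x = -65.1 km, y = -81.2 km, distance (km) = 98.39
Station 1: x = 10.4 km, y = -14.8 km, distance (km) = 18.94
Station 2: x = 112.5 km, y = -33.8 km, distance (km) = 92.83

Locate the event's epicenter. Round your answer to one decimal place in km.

(19.7, -31.3)

Circle about each station: (x + 65.1)² + (y + 81.2)² = 98.39²; (x − 10.4)² + (y + 14.8)² = 18.94²; (x − 112.5)² + (y + 33.8)² = 92.83².
Subtracting pairs of circle equations eliminates x²+y² and gives linear equations (the radical axes):
151.0 x + 132.8 y = -1182.38
355.2 x + 94.8 y = 4030.42
Solving the 2×2 system: x ≈ 19.7, y ≈ -31.3 km.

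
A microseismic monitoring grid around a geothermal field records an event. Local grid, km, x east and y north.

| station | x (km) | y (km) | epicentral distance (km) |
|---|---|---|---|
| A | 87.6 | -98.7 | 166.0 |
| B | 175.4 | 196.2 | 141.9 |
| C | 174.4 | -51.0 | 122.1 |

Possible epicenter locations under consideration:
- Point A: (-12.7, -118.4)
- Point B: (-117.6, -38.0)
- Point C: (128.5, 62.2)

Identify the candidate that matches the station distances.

Point C

For each candidate, compare |candidate − station| to the reported distance:
Point A: residuals A 63.8, B 224.6, C 76.8 → max 224.6 km
Point B: residuals A 48.0, B 233.2, C 170.2 → max 233.2 km
Point C: residuals A 0.0, B 0.1, C 0.1 → max 0.1 km
Only Point C has all residuals ≈ 0.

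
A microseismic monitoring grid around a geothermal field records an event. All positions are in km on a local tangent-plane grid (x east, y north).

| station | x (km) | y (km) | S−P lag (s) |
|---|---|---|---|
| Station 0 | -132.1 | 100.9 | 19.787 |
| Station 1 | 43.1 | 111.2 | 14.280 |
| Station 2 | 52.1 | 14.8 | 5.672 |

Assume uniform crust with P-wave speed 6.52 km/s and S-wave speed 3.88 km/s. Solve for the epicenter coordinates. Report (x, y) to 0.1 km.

(12.2, -22.1)

Distance from S−P lag: d = Δt · v_P v_S / (v_P − v_S) = Δt · (6.52·3.88)/(6.52−3.88) ≈ 9.5824·Δt.
So d_Station 0 = 189.61, d_Station 1 = 136.84, d_Station 2 = 54.35 km.
Circle about each station: (x + 132.1)² + (y − 100.9)² = 189.61²; (x − 43.1)² + (y − 111.2)² = 136.84²; (x − 52.1)² + (y − 14.8)² = 54.35².
Subtracting the Station 0 equation from the Station 1 and Station 2 equations removes the quadratic terms:
350.4 x + 20.6 y = 3818.60
368.4 x − 172.2 y = 8300.26
Solving the 2×2 system: x ≈ 12.2, y ≈ -22.1 km.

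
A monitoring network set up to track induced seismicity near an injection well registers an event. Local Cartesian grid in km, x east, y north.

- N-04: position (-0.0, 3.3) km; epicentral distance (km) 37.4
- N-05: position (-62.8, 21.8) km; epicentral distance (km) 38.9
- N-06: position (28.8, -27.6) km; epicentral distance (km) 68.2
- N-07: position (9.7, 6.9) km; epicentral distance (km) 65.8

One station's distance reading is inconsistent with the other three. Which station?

Solve using three stations at a time. Using N-04, N-05, N-06 (subtract circle equations pairwise → linear system) gives (x, y) ≈ (-36.1, -6.6).
Distances from that point to each station vs reported:
  N-04: calculated 37.5 vs reported 37.4 → residual 0.1 km
  N-05: calculated 39.0 vs reported 38.9 → residual 0.1 km
  N-06: calculated 68.2 vs reported 68.2 → residual 0.0 km
  N-07: calculated 47.8 vs reported 65.8 → residual 18.0 km
N-04, N-05, N-06 are mutually consistent (residuals ≈ 0); N-07 is off by 18.0 km.

N-07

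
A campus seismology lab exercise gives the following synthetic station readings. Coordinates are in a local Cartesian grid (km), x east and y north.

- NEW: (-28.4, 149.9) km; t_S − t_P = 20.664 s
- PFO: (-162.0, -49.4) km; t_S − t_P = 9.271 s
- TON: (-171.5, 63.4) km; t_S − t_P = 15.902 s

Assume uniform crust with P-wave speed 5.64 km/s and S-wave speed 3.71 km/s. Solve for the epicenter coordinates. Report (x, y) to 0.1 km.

Distance from S−P lag: d = Δt · v_P v_S / (v_P − v_S) = Δt · (5.64·3.71)/(5.64−3.71) ≈ 10.8417·Δt.
So d_NEW = 224.03, d_PFO = 100.51, d_TON = 172.40 km.
Circle about each station: (x + 28.4)² + (y − 149.9)² = 224.03²; (x + 162.0)² + (y + 49.4)² = 100.51²; (x + 171.5)² + (y − 63.4)² = 172.40².
Subtracting the NEW equation from the PFO and TON equations removes the quadratic terms:
-267.2 x − 398.6 y = 45494.97
-286.2 x − 173.0 y = 30622.92
Solving the 2×2 system: x ≈ -63.9, y ≈ -71.3 km.
Check against NEW (with the unrounded x, y): √((x + 28.4)²+(y − 149.9)²) = 224.03 ≈ 224.03 km. ✓

(-63.9, -71.3)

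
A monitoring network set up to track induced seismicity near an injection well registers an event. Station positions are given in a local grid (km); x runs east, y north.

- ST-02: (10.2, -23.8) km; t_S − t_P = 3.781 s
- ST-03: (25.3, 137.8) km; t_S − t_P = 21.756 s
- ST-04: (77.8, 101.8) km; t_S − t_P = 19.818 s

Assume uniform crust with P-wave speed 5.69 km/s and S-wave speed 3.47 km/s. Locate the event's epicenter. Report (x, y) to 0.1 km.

Distance from S−P lag: d = Δt · v_P v_S / (v_P − v_S) = Δt · (5.69·3.47)/(5.69−3.47) ≈ 8.8938·Δt.
So d_ST-02 = 33.63, d_ST-03 = 193.49, d_ST-04 = 176.26 km.
Circle about each station: (x − 10.2)² + (y + 23.8)² = 33.63²; (x − 25.3)² + (y − 137.8)² = 193.49²; (x − 77.8)² + (y − 101.8)² = 176.26².
Subtracting pairs of circle equations eliminates x²+y² and gives linear equations (the radical axes):
30.2 x + 323.2 y = -17348.95
135.2 x + 251.2 y = -14191.01
Solving the 2×2 system: x ≈ -6.3, y ≈ -53.1 km.

(-6.3, -53.1)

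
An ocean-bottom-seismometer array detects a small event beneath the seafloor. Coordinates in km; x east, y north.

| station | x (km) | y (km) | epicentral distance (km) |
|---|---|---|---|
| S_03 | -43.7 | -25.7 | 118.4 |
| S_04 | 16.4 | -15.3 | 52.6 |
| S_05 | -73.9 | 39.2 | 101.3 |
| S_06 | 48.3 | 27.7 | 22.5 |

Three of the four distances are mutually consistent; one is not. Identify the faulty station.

Solve using three stations at a time. Using S_04, S_05, S_06 (subtract circle equations pairwise → linear system) gives (x, y) ≈ (27.4, 36.2).
Distances from that point to each station vs reported:
  S_03: calculated 94.2 vs reported 118.4 → residual 24.2 km
  S_04: calculated 52.6 vs reported 52.6 → residual 0.0 km
  S_05: calculated 101.3 vs reported 101.3 → residual 0.0 km
  S_06: calculated 22.6 vs reported 22.5 → residual 0.1 km
S_04, S_05, S_06 are mutually consistent (residuals ≈ 0); S_03 is off by 24.2 km.

S_03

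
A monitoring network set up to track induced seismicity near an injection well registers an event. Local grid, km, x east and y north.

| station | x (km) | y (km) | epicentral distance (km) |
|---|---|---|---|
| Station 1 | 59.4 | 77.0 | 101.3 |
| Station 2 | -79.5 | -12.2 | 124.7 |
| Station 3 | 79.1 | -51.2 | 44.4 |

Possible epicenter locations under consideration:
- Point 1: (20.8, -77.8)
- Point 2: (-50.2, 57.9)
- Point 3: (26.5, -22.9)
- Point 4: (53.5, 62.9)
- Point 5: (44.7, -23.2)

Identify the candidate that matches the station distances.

Point 5

For each candidate, compare |candidate − station| to the reported distance:
Point 1: residuals Station 1 58.2, Station 2 4.9, Station 3 19.7 → max 58.2 km
Point 2: residuals Station 1 10.0, Station 2 48.7, Station 3 124.8 → max 124.8 km
Point 3: residuals Station 1 3.9, Station 2 18.2, Station 3 15.3 → max 18.2 km
Point 4: residuals Station 1 86.0, Station 2 28.0, Station 3 72.5 → max 86.0 km
Point 5: residuals Station 1 0.0, Station 2 0.0, Station 3 0.0 → max 0.0 km
Only Point 5 has all residuals ≈ 0.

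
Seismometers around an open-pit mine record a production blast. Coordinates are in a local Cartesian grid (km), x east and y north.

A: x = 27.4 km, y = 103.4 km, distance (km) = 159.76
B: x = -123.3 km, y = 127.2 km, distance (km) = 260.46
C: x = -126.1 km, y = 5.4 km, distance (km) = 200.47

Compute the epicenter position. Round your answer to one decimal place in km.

x ≈ 66.1 km, y ≈ -51.6 km

Circle about each station: (x − 27.4)² + (y − 103.4)² = 159.76²; (x + 123.3)² + (y − 127.2)² = 260.46²; (x + 126.1)² + (y − 5.4)² = 200.47².
Subtracting the A equation from the B and C equations removes the quadratic terms:
-301.4 x + 47.6 y = -22375.74
-307.0 x − 196.0 y = -10176.91
Solving the 2×2 system: x ≈ 66.1, y ≈ -51.6 km.
Check against A (with the unrounded x, y): √((x − 27.4)²+(y − 103.4)²) = 159.75 ≈ 159.76 km. ✓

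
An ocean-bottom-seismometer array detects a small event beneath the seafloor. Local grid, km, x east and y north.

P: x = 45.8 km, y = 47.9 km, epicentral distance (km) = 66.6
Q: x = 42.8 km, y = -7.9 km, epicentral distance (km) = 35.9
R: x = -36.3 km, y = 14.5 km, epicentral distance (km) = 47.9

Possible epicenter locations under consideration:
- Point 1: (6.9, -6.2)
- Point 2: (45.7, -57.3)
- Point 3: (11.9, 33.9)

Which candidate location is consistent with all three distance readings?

Point 1

For each candidate, compare |candidate − station| to the reported distance:
Point 1: residuals P 0.0, Q 0.0, R 0.0 → max 0.0 km
Point 2: residuals P 38.6, Q 13.6, R 61.1 → max 61.1 km
Point 3: residuals P 29.9, Q 16.1, R 4.1 → max 29.9 km
Only Point 1 has all residuals ≈ 0.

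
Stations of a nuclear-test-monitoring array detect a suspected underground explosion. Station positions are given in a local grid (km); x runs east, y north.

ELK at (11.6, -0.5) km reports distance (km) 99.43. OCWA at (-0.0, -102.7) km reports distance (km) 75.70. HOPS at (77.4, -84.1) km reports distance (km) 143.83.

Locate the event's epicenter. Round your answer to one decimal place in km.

Circle about each station: (x − 11.6)² + (y + 0.5)² = 99.43²; x² + (y + 102.7)² = 75.70²; (x − 77.4)² + (y + 84.1)² = 143.83².
Subtracting the ELK equation from the OCWA and HOPS equations removes the quadratic terms:
-23.2 x − 204.4 y = 14568.31
131.6 x − 167.2 y = 2128.02
Solving the 2×2 system: x ≈ -65.0, y ≈ -63.9 km.

x ≈ -65.0 km, y ≈ -63.9 km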